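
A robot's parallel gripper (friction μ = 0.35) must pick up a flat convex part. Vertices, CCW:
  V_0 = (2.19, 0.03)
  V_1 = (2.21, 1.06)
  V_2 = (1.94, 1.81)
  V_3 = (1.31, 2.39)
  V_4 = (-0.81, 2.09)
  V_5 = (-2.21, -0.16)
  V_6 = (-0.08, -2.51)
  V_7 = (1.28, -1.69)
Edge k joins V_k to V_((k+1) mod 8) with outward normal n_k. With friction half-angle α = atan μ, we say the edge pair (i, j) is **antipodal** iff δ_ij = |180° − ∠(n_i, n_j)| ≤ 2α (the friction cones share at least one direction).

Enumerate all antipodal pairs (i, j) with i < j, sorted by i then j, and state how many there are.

count = 6; pairs: (0,4), (1,5), (2,5), (3,6), (4,6), (4,7)

α = atan 0.35 = 19.29°;  2α = 38.58°
n_0 = (+0.9998, -0.0194)
n_1 = (+0.9409, +0.3387)
n_2 = (+0.6773, +0.7357)
n_3 = (-0.1401, +0.9901)
n_4 = (-0.8491, +0.5283)
n_5 = (-0.7409, -0.6716)
n_6 = (+0.5163, -0.8564)
n_7 = (+0.8839, -0.4677)
  (0,1): δ = 159.09°  ·
  (0,2): δ = 131.52°  ·
  (0,3): δ = 80.83°  ·
  (0,4): δ = 30.78°  ✓
  (0,5): δ = 43.30°  ·
  (0,6): δ = 122.20°  ·
  (0,7): δ = 153.23°  ·
  (1,2): δ = 152.43°  ·
  (1,3): δ = 101.74°  ·
  (1,4): δ = 51.69°  ·
  (1,5): δ = 22.39°  ✓
  (1,6): δ = 101.29°  ·
  (1,7): δ = 132.32°  ·
  (2,3): δ = 129.31°  ·
  (2,4): δ = 79.26°  ·
  (2,5): δ = 5.18°  ✓
  (2,6): δ = 73.72°  ·
  (2,7): δ = 104.75°  ·
  (3,4): δ = 129.95°  ·
  (3,5): δ = 55.87°  ·
  (3,6): δ = 23.03°  ✓
  (3,7): δ = 54.06°  ·
  (4,5): δ = 105.92°  ·
  (4,6): δ = 27.02°  ✓
  (4,7): δ = 4.01°  ✓
  (5,6): δ = 101.10°  ·
  (5,7): δ = 70.07°  ·
  (6,7): δ = 148.97°  ·
antipodal pairs: 6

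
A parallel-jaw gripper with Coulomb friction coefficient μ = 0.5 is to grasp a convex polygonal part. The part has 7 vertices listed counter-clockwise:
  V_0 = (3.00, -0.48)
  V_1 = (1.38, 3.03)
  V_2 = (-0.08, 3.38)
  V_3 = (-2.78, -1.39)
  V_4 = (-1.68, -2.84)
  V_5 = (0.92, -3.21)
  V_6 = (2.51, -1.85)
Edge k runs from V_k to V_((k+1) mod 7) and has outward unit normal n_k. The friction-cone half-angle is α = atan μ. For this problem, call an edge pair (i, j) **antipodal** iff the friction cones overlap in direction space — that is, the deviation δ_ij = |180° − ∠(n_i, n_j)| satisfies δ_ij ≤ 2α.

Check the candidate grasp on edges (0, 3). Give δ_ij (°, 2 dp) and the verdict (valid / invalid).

δ = 12.41°, valid

α = atan 0.5 = 26.57°;  2α = 53.13°
edge 0: e_0 = (-1.62, +3.51);  n_0 = (+0.9080, +0.4191)
edge 3: e_3 = (+1.10, -1.45);  n_3 = (-0.7967, -0.6044)
∠(n_0, n_3) = 167.59°
δ = |180° − 167.59°| = 12.41°
12.41° ≤ 2α = 53.13°  →  valid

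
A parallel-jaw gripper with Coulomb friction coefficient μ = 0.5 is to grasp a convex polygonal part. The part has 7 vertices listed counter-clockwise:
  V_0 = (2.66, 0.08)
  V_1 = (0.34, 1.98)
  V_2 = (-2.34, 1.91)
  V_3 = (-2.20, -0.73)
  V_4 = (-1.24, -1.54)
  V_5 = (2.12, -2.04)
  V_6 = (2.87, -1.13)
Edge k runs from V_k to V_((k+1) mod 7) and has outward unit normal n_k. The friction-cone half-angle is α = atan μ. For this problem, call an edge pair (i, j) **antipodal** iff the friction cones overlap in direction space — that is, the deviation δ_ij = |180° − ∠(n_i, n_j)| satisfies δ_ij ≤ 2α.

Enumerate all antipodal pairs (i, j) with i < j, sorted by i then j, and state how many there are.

count = 9; pairs: (0,2), (0,3), (0,4), (1,3), (1,4), (1,5), (2,5), (2,6), (3,6)

α = atan 0.5 = 26.57°;  2α = 53.13°
n_0 = (+0.6336, +0.7737)
n_1 = (-0.0261, +0.9997)
n_2 = (-0.9986, -0.0530)
n_3 = (-0.6449, -0.7643)
n_4 = (-0.1472, -0.9891)
n_5 = (+0.7717, -0.6360)
n_6 = (+0.9853, +0.1710)
  (0,1): δ = 139.19°  ·
  (0,2): δ = 47.65°  ✓
  (0,3): δ = 0.84°  ✓
  (0,4): δ = 30.85°  ✓
  (0,5): δ = 89.82°  ·
  (0,6): δ = 139.16°  ·
  (1,2): δ = 88.46°  ·
  (1,3): δ = 41.65°  ✓
  (1,4): δ = 9.96°  ✓
  (1,5): δ = 49.01°  ✓
  (1,6): δ = 98.35°  ·
  (2,3): δ = 133.19°  ·
  (2,4): δ = 101.50°  ·
  (2,5): δ = 42.53°  ✓
  (2,6): δ = 6.81°  ✓
  (3,4): δ = 148.31°  ·
  (3,5): δ = 89.34°  ·
  (3,6): δ = 40.00°  ✓
  (4,5): δ = 121.03°  ·
  (4,6): δ = 71.69°  ·
  (5,6): δ = 130.66°  ·
antipodal pairs: 9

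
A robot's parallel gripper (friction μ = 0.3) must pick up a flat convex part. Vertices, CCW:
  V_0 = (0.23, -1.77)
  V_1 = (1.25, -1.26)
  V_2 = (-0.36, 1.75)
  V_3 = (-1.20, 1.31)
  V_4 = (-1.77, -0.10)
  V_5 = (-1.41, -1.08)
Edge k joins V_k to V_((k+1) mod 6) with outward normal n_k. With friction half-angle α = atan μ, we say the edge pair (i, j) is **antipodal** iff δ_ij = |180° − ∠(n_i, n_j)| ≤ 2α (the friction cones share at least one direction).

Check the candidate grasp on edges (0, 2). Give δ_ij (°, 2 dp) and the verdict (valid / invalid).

δ = 1.08°, valid

α = atan 0.3 = 16.70°;  2α = 33.40°
edge 0: e_0 = (+1.02, +0.51);  n_0 = (+0.4472, -0.8944)
edge 2: e_2 = (-0.84, -0.44);  n_2 = (-0.4640, +0.8858)
∠(n_0, n_2) = 178.92°
δ = |180° − 178.92°| = 1.08°
1.08° ≤ 2α = 33.40°  →  valid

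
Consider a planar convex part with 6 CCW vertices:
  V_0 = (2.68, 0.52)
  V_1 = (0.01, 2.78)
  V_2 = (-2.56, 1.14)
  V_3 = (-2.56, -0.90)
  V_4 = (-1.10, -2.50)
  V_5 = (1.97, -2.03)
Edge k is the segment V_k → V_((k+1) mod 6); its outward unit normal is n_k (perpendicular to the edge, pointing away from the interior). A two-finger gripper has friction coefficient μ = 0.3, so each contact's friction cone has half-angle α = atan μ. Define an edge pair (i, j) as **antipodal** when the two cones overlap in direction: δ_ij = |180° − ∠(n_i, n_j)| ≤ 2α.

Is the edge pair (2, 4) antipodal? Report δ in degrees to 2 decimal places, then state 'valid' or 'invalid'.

α = atan 0.3 = 16.70°;  2α = 33.40°
edge 2: e_2 = (+0.00, -2.04);  n_2 = (-1.0000, -0.0000)
edge 4: e_4 = (+3.07, +0.47);  n_4 = (+0.1513, -0.9885)
∠(n_2, n_4) = 98.70°
δ = |180° − 98.70°| = 81.30°
81.30° > 2α = 33.40°  →  invalid

δ = 81.30°, invalid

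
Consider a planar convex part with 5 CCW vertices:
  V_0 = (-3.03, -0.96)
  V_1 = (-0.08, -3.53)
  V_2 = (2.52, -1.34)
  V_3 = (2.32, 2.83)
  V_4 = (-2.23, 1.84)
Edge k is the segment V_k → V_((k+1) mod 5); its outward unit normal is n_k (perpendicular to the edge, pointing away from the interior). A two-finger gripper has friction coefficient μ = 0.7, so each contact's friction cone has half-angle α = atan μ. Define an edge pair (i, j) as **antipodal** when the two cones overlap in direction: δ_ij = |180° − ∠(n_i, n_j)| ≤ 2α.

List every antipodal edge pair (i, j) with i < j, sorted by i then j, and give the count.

α = atan 0.7 = 34.99°;  2α = 69.98°
n_0 = (-0.6569, -0.7540)
n_1 = (+0.6442, -0.7648)
n_2 = (+0.9989, +0.0479)
n_3 = (-0.2126, +0.9771)
n_4 = (-0.9615, +0.2747)
  (0,1): δ = 98.83°  ·
  (0,2): δ = 46.19°  ✓
  (0,3): δ = 53.34°  ✓
  (0,4): δ = 115.12°  ·
  (1,2): δ = 127.36°  ·
  (1,3): δ = 27.83°  ✓
  (1,4): δ = 33.95°  ✓
  (2,3): δ = 80.47°  ·
  (2,4): δ = 18.69°  ✓
  (3,4): δ = 118.22°  ·
antipodal pairs: 5

count = 5; pairs: (0,2), (0,3), (1,3), (1,4), (2,4)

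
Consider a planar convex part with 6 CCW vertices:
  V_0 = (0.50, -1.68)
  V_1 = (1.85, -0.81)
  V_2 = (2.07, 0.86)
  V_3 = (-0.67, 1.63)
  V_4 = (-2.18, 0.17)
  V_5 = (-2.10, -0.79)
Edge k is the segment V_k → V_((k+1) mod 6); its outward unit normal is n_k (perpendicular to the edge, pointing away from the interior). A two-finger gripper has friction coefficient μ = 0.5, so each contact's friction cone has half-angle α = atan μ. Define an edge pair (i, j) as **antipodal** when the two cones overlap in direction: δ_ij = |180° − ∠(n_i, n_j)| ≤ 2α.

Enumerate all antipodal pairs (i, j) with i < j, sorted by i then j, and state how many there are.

count = 5; pairs: (0,2), (0,3), (1,3), (1,4), (2,5)

α = atan 0.5 = 26.57°;  2α = 53.13°
n_0 = (+0.5417, -0.8406)
n_1 = (+0.9914, -0.1306)
n_2 = (+0.2705, +0.9627)
n_3 = (-0.6951, +0.7189)
n_4 = (-0.9965, -0.0830)
n_5 = (-0.3239, -0.9461)
  (0,1): δ = 130.30°  ·
  (0,2): δ = 48.50°  ✓
  (0,3): δ = 11.24°  ✓
  (0,4): δ = 61.96°  ·
  (0,5): δ = 128.30°  ·
  (1,2): δ = 98.19°  ·
  (1,3): δ = 38.46°  ✓
  (1,4): δ = 12.27°  ✓
  (1,5): δ = 78.61°  ·
  (2,3): δ = 120.27°  ·
  (2,4): δ = 69.54°  ·
  (2,5): δ = 3.20°  ✓
  (3,4): δ = 129.27°  ·
  (3,5): δ = 62.93°  ·
  (4,5): δ = 113.66°  ·
antipodal pairs: 5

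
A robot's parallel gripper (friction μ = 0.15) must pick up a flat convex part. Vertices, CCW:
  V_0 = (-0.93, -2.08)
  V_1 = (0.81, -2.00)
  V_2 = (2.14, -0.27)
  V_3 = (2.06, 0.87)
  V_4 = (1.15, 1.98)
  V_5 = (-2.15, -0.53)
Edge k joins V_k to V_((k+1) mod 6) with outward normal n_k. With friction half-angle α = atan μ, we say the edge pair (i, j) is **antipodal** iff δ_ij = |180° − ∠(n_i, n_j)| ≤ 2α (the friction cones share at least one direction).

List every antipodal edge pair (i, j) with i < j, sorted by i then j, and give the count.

α = atan 0.15 = 8.53°;  2α = 17.06°
n_0 = (+0.0459, -0.9989)
n_1 = (+0.7928, -0.6095)
n_2 = (+0.9975, +0.0700)
n_3 = (+0.7733, +0.6340)
n_4 = (-0.6054, +0.7959)
n_5 = (-0.7858, -0.6185)
  (0,1): δ = 130.19°  ·
  (0,2): δ = 88.62°  ·
  (0,3): δ = 53.29°  ·
  (0,4): δ = 34.62°  ·
  (0,5): δ = 125.57°  ·
  (1,2): δ = 138.43°  ·
  (1,3): δ = 103.10°  ·
  (1,4): δ = 15.19°  ✓
  (1,5): δ = 75.76°  ·
  (2,3): δ = 144.67°  ·
  (2,4): δ = 56.76°  ·
  (2,5): δ = 34.19°  ·
  (3,4): δ = 92.09°  ·
  (3,5): δ = 1.14°  ✓
  (4,5): δ = 89.05°  ·
antipodal pairs: 2

count = 2; pairs: (1,4), (3,5)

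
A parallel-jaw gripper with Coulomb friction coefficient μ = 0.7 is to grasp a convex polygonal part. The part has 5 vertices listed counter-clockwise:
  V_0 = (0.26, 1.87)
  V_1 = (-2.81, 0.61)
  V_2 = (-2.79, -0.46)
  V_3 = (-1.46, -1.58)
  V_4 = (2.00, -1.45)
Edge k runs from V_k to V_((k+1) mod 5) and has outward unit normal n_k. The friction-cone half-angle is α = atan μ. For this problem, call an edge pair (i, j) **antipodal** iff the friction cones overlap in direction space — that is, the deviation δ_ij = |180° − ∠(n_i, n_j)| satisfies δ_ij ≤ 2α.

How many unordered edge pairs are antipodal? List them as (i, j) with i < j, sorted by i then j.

α = atan 0.7 = 34.99°;  2α = 69.98°
n_0 = (-0.3797, +0.9251)
n_1 = (-0.9998, -0.0187)
n_2 = (-0.6441, -0.7649)
n_3 = (+0.0375, -0.9993)
n_4 = (+0.8857, +0.4642)
  (0,1): δ = 111.24°  ·
  (0,2): δ = 62.42°  ✓
  (0,3): δ = 20.16°  ✓
  (0,4): δ = 95.34°  ·
  (1,2): δ = 131.17°  ·
  (1,3): δ = 88.92°  ·
  (1,4): δ = 26.59°  ✓
  (2,3): δ = 137.75°  ·
  (2,4): δ = 22.24°  ✓
  (3,4): δ = 64.49°  ✓
antipodal pairs: 5

count = 5; pairs: (0,2), (0,3), (1,4), (2,4), (3,4)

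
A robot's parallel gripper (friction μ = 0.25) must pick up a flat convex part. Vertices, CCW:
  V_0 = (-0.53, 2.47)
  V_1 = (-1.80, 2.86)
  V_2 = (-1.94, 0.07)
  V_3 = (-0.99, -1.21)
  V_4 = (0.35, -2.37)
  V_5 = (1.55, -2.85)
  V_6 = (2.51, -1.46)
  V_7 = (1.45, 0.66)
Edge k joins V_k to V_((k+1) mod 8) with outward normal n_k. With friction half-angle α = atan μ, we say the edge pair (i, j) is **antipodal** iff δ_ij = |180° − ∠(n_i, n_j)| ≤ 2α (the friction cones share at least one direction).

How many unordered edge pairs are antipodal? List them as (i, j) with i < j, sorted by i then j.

α = atan 0.25 = 14.04°;  2α = 28.07°
n_0 = (+0.2936, +0.9559)
n_1 = (-0.9987, +0.0501)
n_2 = (-0.8030, -0.5960)
n_3 = (-0.6545, -0.7561)
n_4 = (-0.3714, -0.9285)
n_5 = (+0.8228, -0.5683)
n_6 = (+0.8944, +0.4472)
n_7 = (+0.6747, +0.7381)
  (0,1): δ = 75.80°  ·
  (0,2): δ = 36.35°  ·
  (0,3): δ = 23.81°  ✓
  (0,4): δ = 4.73°  ✓
  (0,5): δ = 72.44°  ·
  (0,6): δ = 133.64°  ·
  (0,7): δ = 154.64°  ·
  (1,2): δ = 140.55°  ·
  (1,3): δ = 128.01°  ·
  (1,4): δ = 108.93°  ·
  (1,5): δ = 31.76°  ·
  (1,6): δ = 29.44°  ·
  (1,7): δ = 50.44°  ·
  (2,3): δ = 167.46°  ·
  (2,4): δ = 148.38°  ·
  (2,5): δ = 71.21°  ·
  (2,6): δ = 10.02°  ✓
  (2,7): δ = 10.99°  ✓
  (3,4): δ = 160.92°  ·
  (3,5): δ = 83.75°  ·
  (3,6): δ = 22.55°  ✓
  (3,7): δ = 1.55°  ✓
  (4,5): δ = 102.83°  ·
  (4,6): δ = 41.63°  ·
  (4,7): δ = 20.63°  ✓
  (5,6): δ = 118.80°  ·
  (5,7): δ = 97.80°  ·
  (6,7): δ = 159.00°  ·
antipodal pairs: 7

count = 7; pairs: (0,3), (0,4), (2,6), (2,7), (3,6), (3,7), (4,7)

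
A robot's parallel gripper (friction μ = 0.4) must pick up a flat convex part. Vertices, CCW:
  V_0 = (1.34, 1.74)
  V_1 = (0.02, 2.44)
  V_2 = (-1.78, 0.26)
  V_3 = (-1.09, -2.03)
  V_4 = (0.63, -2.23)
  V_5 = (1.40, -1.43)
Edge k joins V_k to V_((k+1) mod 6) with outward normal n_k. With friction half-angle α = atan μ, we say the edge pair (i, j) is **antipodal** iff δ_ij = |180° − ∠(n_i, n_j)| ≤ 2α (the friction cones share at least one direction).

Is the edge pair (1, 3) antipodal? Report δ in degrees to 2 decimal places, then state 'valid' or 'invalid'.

δ = 57.09°, invalid

α = atan 0.4 = 21.80°;  2α = 43.60°
edge 1: e_1 = (-1.80, -2.18);  n_1 = (-0.7711, +0.6367)
edge 3: e_3 = (+1.72, -0.20);  n_3 = (-0.1155, -0.9933)
∠(n_1, n_3) = 122.91°
δ = |180° − 122.91°| = 57.09°
57.09° > 2α = 43.60°  →  invalid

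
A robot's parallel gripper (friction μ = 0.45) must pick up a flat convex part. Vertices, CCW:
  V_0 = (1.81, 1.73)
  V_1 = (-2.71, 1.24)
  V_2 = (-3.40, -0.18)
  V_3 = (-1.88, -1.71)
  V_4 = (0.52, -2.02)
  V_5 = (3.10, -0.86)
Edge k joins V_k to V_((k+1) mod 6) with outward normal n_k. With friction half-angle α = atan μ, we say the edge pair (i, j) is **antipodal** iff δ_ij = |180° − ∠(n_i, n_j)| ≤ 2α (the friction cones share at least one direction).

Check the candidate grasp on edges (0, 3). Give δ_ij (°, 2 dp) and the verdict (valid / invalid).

α = atan 0.45 = 24.23°;  2α = 48.46°
edge 0: e_0 = (-4.52, -0.49);  n_0 = (-0.1078, +0.9942)
edge 3: e_3 = (+2.40, -0.31);  n_3 = (-0.1281, -0.9918)
∠(n_0, n_3) = 166.45°
δ = |180° − 166.45°| = 13.55°
13.55° ≤ 2α = 48.46°  →  valid

δ = 13.55°, valid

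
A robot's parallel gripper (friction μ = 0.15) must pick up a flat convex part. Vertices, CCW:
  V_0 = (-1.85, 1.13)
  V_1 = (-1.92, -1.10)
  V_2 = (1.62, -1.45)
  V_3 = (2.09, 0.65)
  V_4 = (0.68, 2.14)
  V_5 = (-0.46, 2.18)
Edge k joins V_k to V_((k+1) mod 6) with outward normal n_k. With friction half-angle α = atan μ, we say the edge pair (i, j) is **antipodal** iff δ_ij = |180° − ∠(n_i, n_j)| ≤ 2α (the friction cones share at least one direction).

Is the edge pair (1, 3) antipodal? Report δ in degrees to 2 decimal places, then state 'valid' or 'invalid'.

δ = 40.93°, invalid

α = atan 0.15 = 8.53°;  2α = 17.06°
edge 1: e_1 = (+3.54, -0.35);  n_1 = (-0.0984, -0.9951)
edge 3: e_3 = (-1.41, +1.49);  n_3 = (+0.7263, +0.6873)
∠(n_1, n_3) = 139.07°
δ = |180° − 139.07°| = 40.93°
40.93° > 2α = 17.06°  →  invalid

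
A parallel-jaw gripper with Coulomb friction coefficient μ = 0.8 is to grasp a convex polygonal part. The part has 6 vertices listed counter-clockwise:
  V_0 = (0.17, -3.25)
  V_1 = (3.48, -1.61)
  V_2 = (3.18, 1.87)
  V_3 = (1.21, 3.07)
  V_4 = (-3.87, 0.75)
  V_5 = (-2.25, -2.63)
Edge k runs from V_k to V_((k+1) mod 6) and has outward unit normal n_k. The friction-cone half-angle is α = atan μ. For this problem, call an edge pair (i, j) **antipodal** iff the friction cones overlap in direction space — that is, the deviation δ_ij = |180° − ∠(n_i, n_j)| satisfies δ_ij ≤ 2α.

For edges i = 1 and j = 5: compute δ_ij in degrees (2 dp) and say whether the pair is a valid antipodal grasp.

α = atan 0.8 = 38.66°;  2α = 77.32°
edge 1: e_1 = (-0.30, +3.48);  n_1 = (+0.9963, +0.0859)
edge 5: e_5 = (+2.42, -0.62);  n_5 = (-0.2482, -0.9687)
∠(n_1, n_5) = 109.30°
δ = |180° − 109.30°| = 70.70°
70.70° ≤ 2α = 77.32°  →  valid

δ = 70.70°, valid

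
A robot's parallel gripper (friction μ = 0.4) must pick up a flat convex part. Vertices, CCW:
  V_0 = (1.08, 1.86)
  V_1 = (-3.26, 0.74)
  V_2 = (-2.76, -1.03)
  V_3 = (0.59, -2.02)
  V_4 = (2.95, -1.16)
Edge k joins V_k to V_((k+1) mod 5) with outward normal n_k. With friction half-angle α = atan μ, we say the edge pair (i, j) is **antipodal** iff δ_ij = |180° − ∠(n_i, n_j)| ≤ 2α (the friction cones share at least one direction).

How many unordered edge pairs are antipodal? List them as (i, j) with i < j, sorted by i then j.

count = 4; pairs: (0,2), (0,3), (1,4), (2,4)

α = atan 0.4 = 21.80°;  2α = 43.60°
n_0 = (-0.2499, +0.9683)
n_1 = (-0.9623, -0.2718)
n_2 = (-0.2834, -0.9590)
n_3 = (+0.3424, -0.9396)
n_4 = (+0.8502, +0.5265)
  (0,1): δ = 88.70°  ·
  (0,2): δ = 30.93°  ✓
  (0,3): δ = 5.55°  ✓
  (0,4): δ = 107.30°  ·
  (1,2): δ = 122.24°  ·
  (1,3): δ = 85.75°  ·
  (1,4): δ = 15.99°  ✓
  (2,3): δ = 143.51°  ·
  (2,4): δ = 41.77°  ✓
  (3,4): δ = 78.26°  ·
antipodal pairs: 4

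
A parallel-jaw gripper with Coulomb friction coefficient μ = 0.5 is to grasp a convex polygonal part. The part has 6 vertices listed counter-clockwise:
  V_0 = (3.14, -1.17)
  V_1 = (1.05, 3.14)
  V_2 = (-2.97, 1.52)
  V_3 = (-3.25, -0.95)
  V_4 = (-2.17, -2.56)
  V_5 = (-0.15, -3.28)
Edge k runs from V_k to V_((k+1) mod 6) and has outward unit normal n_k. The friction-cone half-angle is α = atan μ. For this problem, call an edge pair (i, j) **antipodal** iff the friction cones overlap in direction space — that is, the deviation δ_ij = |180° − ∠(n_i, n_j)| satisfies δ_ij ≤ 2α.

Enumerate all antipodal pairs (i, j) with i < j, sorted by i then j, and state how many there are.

α = atan 0.5 = 26.57°;  2α = 53.13°
n_0 = (+0.8998, +0.4363)
n_1 = (-0.3738, +0.9275)
n_2 = (-0.9936, +0.1126)
n_3 = (-0.8305, -0.5571)
n_4 = (-0.3357, -0.9420)
n_5 = (+0.5399, -0.8418)
  (0,1): δ = 93.92°  ·
  (0,2): δ = 32.34°  ✓
  (0,3): δ = 7.98°  ✓
  (0,4): δ = 44.51°  ✓
  (0,5): δ = 96.80°  ·
  (1,2): δ = 118.42°  ·
  (1,3): δ = 78.09°  ·
  (1,4): δ = 41.57°  ✓
  (1,5): δ = 10.72°  ✓
  (2,3): δ = 139.68°  ·
  (2,4): δ = 103.15°  ·
  (2,5): δ = 50.86°  ✓
  (3,4): δ = 143.47°  ·
  (3,5): δ = 91.18°  ·
  (4,5): δ = 127.71°  ·
antipodal pairs: 6

count = 6; pairs: (0,2), (0,3), (0,4), (1,4), (1,5), (2,5)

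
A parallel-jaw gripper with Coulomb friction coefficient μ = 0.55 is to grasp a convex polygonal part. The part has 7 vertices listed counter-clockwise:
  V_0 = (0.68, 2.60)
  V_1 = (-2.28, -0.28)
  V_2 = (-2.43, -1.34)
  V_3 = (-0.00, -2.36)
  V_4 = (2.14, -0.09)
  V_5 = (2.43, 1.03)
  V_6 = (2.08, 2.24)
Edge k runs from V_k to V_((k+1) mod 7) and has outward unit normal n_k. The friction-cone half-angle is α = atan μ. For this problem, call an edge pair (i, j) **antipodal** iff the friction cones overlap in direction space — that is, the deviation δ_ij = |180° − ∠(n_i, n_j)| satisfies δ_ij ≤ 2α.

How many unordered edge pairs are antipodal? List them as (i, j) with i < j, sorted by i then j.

α = atan 0.55 = 28.81°;  2α = 57.62°
n_0 = (-0.6974, +0.7167)
n_1 = (-0.9901, +0.1401)
n_2 = (-0.3870, -0.9221)
n_3 = (+0.7276, -0.6860)
n_4 = (+0.9681, -0.2507)
n_5 = (+0.9606, +0.2779)
n_6 = (+0.2490, +0.9685)
  (0,1): δ = 142.27°  ·
  (0,2): δ = 66.99°  ·
  (0,3): δ = 2.47°  ✓
  (0,4): δ = 31.27°  ✓
  (0,5): δ = 61.92°  ·
  (0,6): δ = 121.36°  ·
  (1,2): δ = 104.72°  ·
  (1,3): δ = 35.26°  ✓
  (1,4): δ = 6.46°  ✓
  (1,5): δ = 24.19°  ✓
  (1,6): δ = 83.63°  ·
  (2,3): δ = 110.54°  ·
  (2,4): δ = 81.75°  ·
  (2,5): δ = 51.10°  ✓
  (2,6): δ = 8.35°  ✓
  (3,4): δ = 151.21°  ·
  (3,5): δ = 120.56°  ·
  (3,6): δ = 61.11°  ·
  (4,5): δ = 149.35°  ·
  (4,6): δ = 89.90°  ·
  (5,6): δ = 120.55°  ·
antipodal pairs: 7

count = 7; pairs: (0,3), (0,4), (1,3), (1,4), (1,5), (2,5), (2,6)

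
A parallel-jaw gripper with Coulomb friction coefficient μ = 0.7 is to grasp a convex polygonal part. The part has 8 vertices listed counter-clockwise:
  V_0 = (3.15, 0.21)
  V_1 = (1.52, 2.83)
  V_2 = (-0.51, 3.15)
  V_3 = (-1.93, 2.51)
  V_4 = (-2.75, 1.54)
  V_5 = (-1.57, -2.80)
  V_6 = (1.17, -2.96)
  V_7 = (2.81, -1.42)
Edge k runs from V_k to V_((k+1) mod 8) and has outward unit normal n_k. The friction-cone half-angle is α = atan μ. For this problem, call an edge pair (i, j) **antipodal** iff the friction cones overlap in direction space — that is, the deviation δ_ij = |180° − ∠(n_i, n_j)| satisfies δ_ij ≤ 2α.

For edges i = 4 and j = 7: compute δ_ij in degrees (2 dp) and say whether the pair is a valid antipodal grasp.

α = atan 0.7 = 34.99°;  2α = 69.98°
edge 4: e_4 = (+1.18, -4.34);  n_4 = (-0.9650, -0.2624)
edge 7: e_7 = (+0.34, +1.63);  n_7 = (+0.9789, -0.2042)
∠(n_4, n_7) = 153.01°
δ = |180° − 153.01°| = 26.99°
26.99° ≤ 2α = 69.98°  →  valid

δ = 26.99°, valid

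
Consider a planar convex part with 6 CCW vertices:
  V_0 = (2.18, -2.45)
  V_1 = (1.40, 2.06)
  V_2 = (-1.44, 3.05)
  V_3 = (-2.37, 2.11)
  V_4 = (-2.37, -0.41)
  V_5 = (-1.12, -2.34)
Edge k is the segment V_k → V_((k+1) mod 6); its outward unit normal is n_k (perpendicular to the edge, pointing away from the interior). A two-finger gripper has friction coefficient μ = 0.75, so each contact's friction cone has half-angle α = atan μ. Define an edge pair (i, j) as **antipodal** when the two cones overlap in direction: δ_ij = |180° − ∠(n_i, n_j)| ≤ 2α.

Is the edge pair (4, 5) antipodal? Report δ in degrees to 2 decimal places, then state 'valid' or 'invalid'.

δ = 124.84°, invalid

α = atan 0.75 = 36.87°;  2α = 73.74°
edge 4: e_4 = (+1.25, -1.93);  n_4 = (-0.8393, -0.5436)
edge 5: e_5 = (+3.30, -0.11);  n_5 = (-0.0333, -0.9994)
∠(n_4, n_5) = 55.16°
δ = |180° − 55.16°| = 124.84°
124.84° > 2α = 73.74°  →  invalid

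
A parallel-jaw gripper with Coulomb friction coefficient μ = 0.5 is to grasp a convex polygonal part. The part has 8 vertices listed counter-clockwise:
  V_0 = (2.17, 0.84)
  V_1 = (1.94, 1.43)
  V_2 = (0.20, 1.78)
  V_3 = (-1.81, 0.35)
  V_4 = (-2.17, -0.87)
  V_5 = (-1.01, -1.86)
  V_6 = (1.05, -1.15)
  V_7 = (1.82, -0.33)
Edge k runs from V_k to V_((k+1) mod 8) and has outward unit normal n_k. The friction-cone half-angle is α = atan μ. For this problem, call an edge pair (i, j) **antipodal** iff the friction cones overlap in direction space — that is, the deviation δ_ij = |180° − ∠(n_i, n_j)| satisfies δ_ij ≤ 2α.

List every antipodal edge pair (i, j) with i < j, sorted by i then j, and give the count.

α = atan 0.5 = 26.57°;  2α = 53.13°
n_0 = (+0.9317, +0.3632)
n_1 = (+0.1972, +0.9804)
n_2 = (-0.5797, +0.8148)
n_3 = (-0.9591, +0.2830)
n_4 = (-0.6492, -0.7606)
n_5 = (+0.3258, -0.9454)
n_6 = (+0.7290, -0.6845)
n_7 = (+0.9581, -0.2866)
  (0,1): δ = 122.67°  ·
  (0,2): δ = 75.87°  ·
  (0,3): δ = 37.74°  ✓
  (0,4): δ = 28.22°  ✓
  (0,5): δ = 87.72°  ·
  (0,6): δ = 115.50°  ·
  (0,7): δ = 142.05°  ·
  (1,2): δ = 133.20°  ·
  (1,3): δ = 95.07°  ·
  (1,4): δ = 29.11°  ✓
  (1,5): δ = 30.39°  ✓
  (1,6): δ = 58.17°  ·
  (1,7): δ = 84.72°  ·
  (2,3): δ = 141.87°  ·
  (2,4): δ = 75.91°  ·
  (2,5): δ = 16.41°  ✓
  (2,6): δ = 11.37°  ✓
  (2,7): δ = 37.92°  ✓
  (3,4): δ = 114.04°  ·
  (3,5): δ = 54.54°  ·
  (3,6): δ = 26.76°  ✓
  (3,7): δ = 0.21°  ✓
  (4,5): δ = 120.50°  ·
  (4,6): δ = 92.72°  ·
  (4,7): δ = 66.18°  ·
  (5,6): δ = 152.22°  ·
  (5,7): δ = 125.67°  ·
  (6,7): δ = 153.46°  ·
antipodal pairs: 9

count = 9; pairs: (0,3), (0,4), (1,4), (1,5), (2,5), (2,6), (2,7), (3,6), (3,7)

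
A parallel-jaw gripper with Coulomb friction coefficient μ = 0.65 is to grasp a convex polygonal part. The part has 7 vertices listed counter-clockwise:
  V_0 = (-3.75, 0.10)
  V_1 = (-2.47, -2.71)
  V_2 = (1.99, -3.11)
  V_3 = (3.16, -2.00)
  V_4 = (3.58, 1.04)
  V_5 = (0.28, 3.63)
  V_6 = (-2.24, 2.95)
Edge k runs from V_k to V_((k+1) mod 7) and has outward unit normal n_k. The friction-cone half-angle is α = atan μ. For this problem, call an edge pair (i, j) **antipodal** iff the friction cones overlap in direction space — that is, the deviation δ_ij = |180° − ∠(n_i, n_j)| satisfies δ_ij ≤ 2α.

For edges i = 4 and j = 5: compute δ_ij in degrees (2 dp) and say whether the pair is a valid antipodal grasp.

δ = 126.77°, invalid

α = atan 0.65 = 33.02°;  2α = 66.05°
edge 4: e_4 = (-3.30, +2.59);  n_4 = (+0.6174, +0.7866)
edge 5: e_5 = (-2.52, -0.68);  n_5 = (-0.2605, +0.9655)
∠(n_4, n_5) = 53.23°
δ = |180° − 53.23°| = 126.77°
126.77° > 2α = 66.05°  →  invalid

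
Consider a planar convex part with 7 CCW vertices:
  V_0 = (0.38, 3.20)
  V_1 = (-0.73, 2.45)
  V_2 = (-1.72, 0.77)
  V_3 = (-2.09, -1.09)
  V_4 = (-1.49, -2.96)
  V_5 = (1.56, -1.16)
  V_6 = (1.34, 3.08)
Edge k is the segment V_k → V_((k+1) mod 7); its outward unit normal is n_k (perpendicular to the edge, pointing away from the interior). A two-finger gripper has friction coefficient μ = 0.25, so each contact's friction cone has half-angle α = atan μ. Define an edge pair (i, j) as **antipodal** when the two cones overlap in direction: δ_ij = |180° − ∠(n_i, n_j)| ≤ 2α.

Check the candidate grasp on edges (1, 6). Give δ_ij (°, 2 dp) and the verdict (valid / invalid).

α = atan 0.25 = 14.04°;  2α = 28.07°
edge 1: e_1 = (-0.99, -1.68);  n_1 = (-0.8615, +0.5077)
edge 6: e_6 = (-0.96, +0.12);  n_6 = (+0.1240, +0.9923)
∠(n_1, n_6) = 66.61°
δ = |180° − 66.61°| = 113.39°
113.39° > 2α = 28.07°  →  invalid

δ = 113.39°, invalid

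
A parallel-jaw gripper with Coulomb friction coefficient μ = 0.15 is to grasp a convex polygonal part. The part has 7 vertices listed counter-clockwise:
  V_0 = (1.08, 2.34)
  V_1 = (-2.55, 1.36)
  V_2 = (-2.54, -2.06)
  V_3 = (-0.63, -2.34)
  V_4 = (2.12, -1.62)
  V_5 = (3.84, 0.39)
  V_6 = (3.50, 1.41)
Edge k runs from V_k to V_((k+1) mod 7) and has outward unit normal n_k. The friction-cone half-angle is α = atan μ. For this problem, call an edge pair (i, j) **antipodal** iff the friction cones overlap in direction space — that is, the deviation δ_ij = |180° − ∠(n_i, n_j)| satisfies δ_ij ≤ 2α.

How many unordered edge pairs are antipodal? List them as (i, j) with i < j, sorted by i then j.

α = atan 0.15 = 8.53°;  2α = 17.06°
n_0 = (-0.2606, +0.9654)
n_1 = (-1.0000, -0.0029)
n_2 = (-0.1450, -0.9894)
n_3 = (+0.2533, -0.9674)
n_4 = (+0.7598, -0.6502)
n_5 = (+0.9487, +0.3162)
n_6 = (+0.3587, +0.9334)
  (0,1): δ = 104.94°  ·
  (0,2): δ = 23.45°  ·
  (0,3): δ = 0.44°  ✓
  (0,4): δ = 34.34°  ·
  (0,5): δ = 93.33°  ·
  (0,6): δ = 143.87°  ·
  (1,2): δ = 98.51°  ·
  (1,3): δ = 75.50°  ·
  (1,4): δ = 40.72°  ·
  (1,5): δ = 18.27°  ·
  (1,6): δ = 68.81°  ·
  (2,3): δ = 156.99°  ·
  (2,4): δ = 122.21°  ·
  (2,5): δ = 63.23°  ·
  (2,6): δ = 12.68°  ✓
  (3,4): δ = 145.23°  ·
  (3,5): δ = 86.24°  ·
  (3,6): δ = 35.69°  ·
  (4,5): δ = 121.01°  ·
  (4,6): δ = 70.47°  ·
  (5,6): δ = 129.46°  ·
antipodal pairs: 2

count = 2; pairs: (0,3), (2,6)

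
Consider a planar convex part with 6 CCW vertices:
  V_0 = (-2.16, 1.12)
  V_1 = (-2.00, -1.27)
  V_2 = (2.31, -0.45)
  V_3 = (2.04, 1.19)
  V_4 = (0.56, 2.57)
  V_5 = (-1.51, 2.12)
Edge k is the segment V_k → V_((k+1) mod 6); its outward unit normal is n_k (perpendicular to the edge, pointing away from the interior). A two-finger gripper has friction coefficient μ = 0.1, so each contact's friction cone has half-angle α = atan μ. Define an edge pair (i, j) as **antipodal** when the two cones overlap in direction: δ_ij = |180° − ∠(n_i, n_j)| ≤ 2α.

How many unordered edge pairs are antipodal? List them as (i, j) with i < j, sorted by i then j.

α = atan 0.1 = 5.71°;  2α = 11.42°
n_0 = (-0.9978, -0.0668)
n_1 = (+0.1869, -0.9824)
n_2 = (+0.9867, +0.1624)
n_3 = (+0.6820, +0.7314)
n_4 = (-0.2124, +0.9772)
n_5 = (-0.8384, +0.5450)
  (0,1): δ = 83.06°  ·
  (0,2): δ = 5.52°  ✓
  (0,3): δ = 43.17°  ·
  (0,4): δ = 98.43°  ·
  (0,5): δ = 143.15°  ·
  (1,2): δ = 91.42°  ·
  (1,3): δ = 53.77°  ·
  (1,4): δ = 1.49°  ✓
  (1,5): δ = 46.20°  ·
  (2,3): δ = 142.35°  ·
  (2,4): δ = 87.08°  ·
  (2,5): δ = 42.37°  ·
  (3,4): δ = 124.74°  ·
  (3,5): δ = 80.03°  ·
  (4,5): δ = 135.29°  ·
antipodal pairs: 2

count = 2; pairs: (0,2), (1,4)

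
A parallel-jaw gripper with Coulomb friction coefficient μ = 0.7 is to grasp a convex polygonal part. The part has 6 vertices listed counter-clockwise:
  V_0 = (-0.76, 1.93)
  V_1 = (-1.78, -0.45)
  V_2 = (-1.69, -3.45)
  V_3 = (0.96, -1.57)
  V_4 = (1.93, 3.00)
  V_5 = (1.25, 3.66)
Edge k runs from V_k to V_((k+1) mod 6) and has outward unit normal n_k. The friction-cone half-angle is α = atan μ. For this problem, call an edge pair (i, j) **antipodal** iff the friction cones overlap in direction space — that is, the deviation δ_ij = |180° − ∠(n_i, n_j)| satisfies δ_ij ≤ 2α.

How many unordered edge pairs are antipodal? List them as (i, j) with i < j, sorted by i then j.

count = 8; pairs: (0,2), (0,3), (0,4), (1,2), (1,3), (1,4), (2,5), (3,5)

α = atan 0.7 = 34.99°;  2α = 69.98°
n_0 = (-0.9191, +0.3939)
n_1 = (-0.9996, -0.0300)
n_2 = (+0.5786, -0.8156)
n_3 = (+0.9782, -0.2076)
n_4 = (+0.6965, +0.7176)
n_5 = (-0.6523, +0.7579)
  (0,1): δ = 155.08°  ·
  (0,2): δ = 31.45°  ✓
  (0,3): δ = 11.22°  ✓
  (0,4): δ = 69.05°  ✓
  (0,5): δ = 153.92°  ·
  (1,2): δ = 56.37°  ✓
  (1,3): δ = 13.70°  ✓
  (1,4): δ = 44.14°  ✓
  (1,5): δ = 129.00°  ·
  (2,3): δ = 137.34°  ·
  (2,4): δ = 79.50°  ·
  (2,5): δ = 5.37°  ✓
  (3,4): δ = 122.16°  ·
  (3,5): δ = 37.30°  ✓
  (4,5): δ = 95.14°  ·
antipodal pairs: 8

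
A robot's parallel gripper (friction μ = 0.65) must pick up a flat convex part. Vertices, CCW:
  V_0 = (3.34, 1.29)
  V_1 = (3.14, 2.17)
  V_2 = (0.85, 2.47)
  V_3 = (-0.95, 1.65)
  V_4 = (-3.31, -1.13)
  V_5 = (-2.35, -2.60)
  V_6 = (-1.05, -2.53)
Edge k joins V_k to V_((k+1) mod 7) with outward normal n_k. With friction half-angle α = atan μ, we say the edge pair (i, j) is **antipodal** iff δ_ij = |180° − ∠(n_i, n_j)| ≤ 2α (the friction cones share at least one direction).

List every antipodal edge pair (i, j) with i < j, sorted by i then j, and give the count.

count = 9; pairs: (0,3), (0,4), (1,4), (1,5), (1,6), (2,5), (2,6), (3,5), (3,6)

α = atan 0.65 = 33.02°;  2α = 66.05°
n_0 = (+0.9751, +0.2216)
n_1 = (+0.1299, +0.9915)
n_2 = (-0.4146, +0.9100)
n_3 = (-0.7623, +0.6472)
n_4 = (-0.8373, -0.5468)
n_5 = (+0.0538, -0.9986)
n_6 = (+0.6564, -0.7544)
  (0,1): δ = 110.27°  ·
  (0,2): δ = 78.31°  ·
  (0,3): δ = 53.13°  ✓
  (0,4): δ = 20.34°  ✓
  (0,5): δ = 80.28°  ·
  (0,6): δ = 118.22°  ·
  (1,2): δ = 148.04°  ·
  (1,3): δ = 122.87°  ·
  (1,4): δ = 49.39°  ✓
  (1,5): δ = 10.55°  ✓
  (1,6): δ = 48.49°  ✓
  (2,3): δ = 154.82°  ·
  (2,4): δ = 81.34°  ·
  (2,5): δ = 21.41°  ✓
  (2,6): δ = 16.54°  ✓
  (3,4): δ = 106.52°  ·
  (3,5): δ = 46.59°  ✓
  (3,6): δ = 8.64°  ✓
  (4,5): δ = 120.06°  ·
  (4,6): δ = 82.12°  ·
  (5,6): δ = 142.05°  ·
antipodal pairs: 9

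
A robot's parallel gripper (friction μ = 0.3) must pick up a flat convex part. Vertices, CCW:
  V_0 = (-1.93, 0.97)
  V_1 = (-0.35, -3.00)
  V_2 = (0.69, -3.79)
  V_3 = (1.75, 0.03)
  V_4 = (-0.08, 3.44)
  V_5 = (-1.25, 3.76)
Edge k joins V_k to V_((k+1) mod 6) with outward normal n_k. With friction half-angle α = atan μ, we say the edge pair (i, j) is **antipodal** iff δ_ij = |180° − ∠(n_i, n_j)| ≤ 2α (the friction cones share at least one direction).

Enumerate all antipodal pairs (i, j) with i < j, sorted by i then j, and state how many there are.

α = atan 0.3 = 16.70°;  2α = 33.40°
n_0 = (-0.9291, -0.3698)
n_1 = (-0.6049, -0.7963)
n_2 = (+0.9636, -0.2674)
n_3 = (+0.8811, +0.4729)
n_4 = (+0.2638, +0.9646)
n_5 = (-0.9716, +0.2368)
  (0,1): δ = 148.92°  ·
  (0,2): δ = 37.21°  ·
  (0,3): δ = 6.52°  ✓
  (0,4): δ = 53.00°  ·
  (0,5): δ = 144.60°  ·
  (1,2): δ = 68.29°  ·
  (1,3): δ = 24.56°  ✓
  (1,4): δ = 21.92°  ✓
  (1,5): δ = 113.52°  ·
  (2,3): δ = 136.27°  ·
  (2,4): δ = 89.79°  ·
  (2,5): δ = 1.81°  ✓
  (3,4): δ = 133.52°  ·
  (3,5): δ = 41.92°  ·
  (4,5): δ = 88.40°  ·
antipodal pairs: 4

count = 4; pairs: (0,3), (1,3), (1,4), (2,5)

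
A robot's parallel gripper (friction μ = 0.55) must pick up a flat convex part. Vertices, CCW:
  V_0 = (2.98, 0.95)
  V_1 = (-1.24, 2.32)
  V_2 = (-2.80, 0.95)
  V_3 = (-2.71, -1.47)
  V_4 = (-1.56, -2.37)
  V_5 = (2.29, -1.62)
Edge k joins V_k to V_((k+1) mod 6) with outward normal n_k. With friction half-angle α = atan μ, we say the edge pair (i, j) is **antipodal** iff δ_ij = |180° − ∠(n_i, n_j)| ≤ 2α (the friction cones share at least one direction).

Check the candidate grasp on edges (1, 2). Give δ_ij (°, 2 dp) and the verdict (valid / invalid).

δ = 129.16°, invalid

α = atan 0.55 = 28.81°;  2α = 57.62°
edge 1: e_1 = (-1.56, -1.37);  n_1 = (-0.6599, +0.7514)
edge 2: e_2 = (+0.09, -2.42);  n_2 = (-0.9993, -0.0372)
∠(n_1, n_2) = 50.84°
δ = |180° − 50.84°| = 129.16°
129.16° > 2α = 57.62°  →  invalid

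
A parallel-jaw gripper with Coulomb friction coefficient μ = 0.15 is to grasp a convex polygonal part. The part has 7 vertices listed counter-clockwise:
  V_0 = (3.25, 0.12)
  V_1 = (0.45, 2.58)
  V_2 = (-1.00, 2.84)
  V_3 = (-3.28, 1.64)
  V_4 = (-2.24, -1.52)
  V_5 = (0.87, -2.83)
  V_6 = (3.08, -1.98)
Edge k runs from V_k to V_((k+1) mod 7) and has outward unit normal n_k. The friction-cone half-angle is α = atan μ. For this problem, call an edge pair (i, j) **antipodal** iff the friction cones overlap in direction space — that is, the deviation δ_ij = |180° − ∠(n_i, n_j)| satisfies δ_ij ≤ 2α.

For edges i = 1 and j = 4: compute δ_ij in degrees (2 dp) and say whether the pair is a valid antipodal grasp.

δ = 12.68°, valid

α = atan 0.15 = 8.53°;  2α = 17.06°
edge 1: e_1 = (-1.45, +0.26);  n_1 = (+0.1765, +0.9843)
edge 4: e_4 = (+3.11, -1.31);  n_4 = (-0.3882, -0.9216)
∠(n_1, n_4) = 167.32°
δ = |180° − 167.32°| = 12.68°
12.68° ≤ 2α = 17.06°  →  valid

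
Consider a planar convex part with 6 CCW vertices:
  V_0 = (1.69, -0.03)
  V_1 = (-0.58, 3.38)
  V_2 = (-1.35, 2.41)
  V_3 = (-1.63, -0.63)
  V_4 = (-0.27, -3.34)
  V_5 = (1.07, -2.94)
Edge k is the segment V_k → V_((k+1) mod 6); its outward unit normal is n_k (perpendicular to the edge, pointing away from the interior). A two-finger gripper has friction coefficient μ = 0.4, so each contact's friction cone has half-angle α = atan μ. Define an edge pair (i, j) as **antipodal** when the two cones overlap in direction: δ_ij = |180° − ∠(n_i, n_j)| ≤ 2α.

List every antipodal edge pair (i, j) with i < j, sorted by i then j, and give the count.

α = atan 0.4 = 21.80°;  2α = 43.60°
n_0 = (+0.8324, +0.5541)
n_1 = (-0.7832, +0.6217)
n_2 = (-0.9958, +0.0917)
n_3 = (-0.8938, -0.4485)
n_4 = (+0.2860, -0.9582)
n_5 = (+0.9780, -0.2084)
  (0,1): δ = 72.09°  ·
  (0,2): δ = 38.91°  ✓
  (0,3): δ = 7.00°  ✓
  (0,4): δ = 72.97°  ·
  (0,5): δ = 134.32°  ·
  (1,2): δ = 146.82°  ·
  (1,3): δ = 114.91°  ·
  (1,4): δ = 34.94°  ✓
  (1,5): δ = 26.42°  ✓
  (2,3): δ = 148.09°  ·
  (2,4): δ = 68.12°  ·
  (2,5): δ = 6.77°  ✓
  (3,4): δ = 100.03°  ·
  (3,5): δ = 38.68°  ✓
  (4,5): δ = 118.65°  ·
antipodal pairs: 6

count = 6; pairs: (0,2), (0,3), (1,4), (1,5), (2,5), (3,5)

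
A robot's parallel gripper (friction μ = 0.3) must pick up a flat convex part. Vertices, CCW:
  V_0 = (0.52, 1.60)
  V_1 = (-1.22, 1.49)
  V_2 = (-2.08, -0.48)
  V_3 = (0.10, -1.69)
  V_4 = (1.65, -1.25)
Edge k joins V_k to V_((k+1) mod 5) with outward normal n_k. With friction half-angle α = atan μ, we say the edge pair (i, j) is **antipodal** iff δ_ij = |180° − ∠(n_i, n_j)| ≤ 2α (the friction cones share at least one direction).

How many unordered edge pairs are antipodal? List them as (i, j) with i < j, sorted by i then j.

α = atan 0.3 = 16.70°;  2α = 33.40°
n_0 = (-0.0631, +0.9980)
n_1 = (-0.9165, +0.4001)
n_2 = (-0.4853, -0.8743)
n_3 = (+0.2731, -0.9620)
n_4 = (+0.9296, +0.3686)
  (0,1): δ = 117.20°  ·
  (0,2): δ = 32.65°  ✓
  (0,3): δ = 12.23°  ✓
  (0,4): δ = 108.01°  ·
  (1,2): δ = 95.45°  ·
  (1,3): δ = 50.57°  ·
  (1,4): δ = 45.21°  ·
  (2,3): δ = 135.12°  ·
  (2,4): δ = 39.34°  ·
  (3,4): δ = 84.22°  ·
antipodal pairs: 2

count = 2; pairs: (0,2), (0,3)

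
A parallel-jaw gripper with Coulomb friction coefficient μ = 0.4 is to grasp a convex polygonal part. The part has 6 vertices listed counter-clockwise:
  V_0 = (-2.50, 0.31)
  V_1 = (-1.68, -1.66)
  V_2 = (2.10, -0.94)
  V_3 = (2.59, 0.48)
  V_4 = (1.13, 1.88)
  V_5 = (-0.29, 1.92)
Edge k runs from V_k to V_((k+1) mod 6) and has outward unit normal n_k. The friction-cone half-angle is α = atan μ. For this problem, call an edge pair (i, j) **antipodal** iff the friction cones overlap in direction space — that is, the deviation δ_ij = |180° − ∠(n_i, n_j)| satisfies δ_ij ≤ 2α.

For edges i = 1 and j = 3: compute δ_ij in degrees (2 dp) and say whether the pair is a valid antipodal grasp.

α = atan 0.4 = 21.80°;  2α = 43.60°
edge 1: e_1 = (+3.78, +0.72);  n_1 = (+0.1871, -0.9823)
edge 3: e_3 = (-1.46, +1.40);  n_3 = (+0.6921, +0.7218)
∠(n_1, n_3) = 125.42°
δ = |180° − 125.42°| = 54.58°
54.58° > 2α = 43.60°  →  invalid

δ = 54.58°, invalid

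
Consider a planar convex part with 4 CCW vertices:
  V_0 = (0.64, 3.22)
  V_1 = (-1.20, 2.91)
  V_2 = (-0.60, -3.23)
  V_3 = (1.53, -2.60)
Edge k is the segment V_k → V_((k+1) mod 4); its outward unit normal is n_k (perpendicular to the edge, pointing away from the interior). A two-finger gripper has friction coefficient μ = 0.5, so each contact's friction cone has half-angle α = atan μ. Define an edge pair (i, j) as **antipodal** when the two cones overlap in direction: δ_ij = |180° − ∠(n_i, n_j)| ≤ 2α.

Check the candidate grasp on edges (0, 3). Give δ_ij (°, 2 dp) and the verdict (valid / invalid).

δ = 89.13°, invalid

α = atan 0.5 = 26.57°;  2α = 53.13°
edge 0: e_0 = (-1.84, -0.31);  n_0 = (-0.1661, +0.9861)
edge 3: e_3 = (-0.89, +5.82);  n_3 = (+0.9885, +0.1512)
∠(n_0, n_3) = 90.87°
δ = |180° − 90.87°| = 89.13°
89.13° > 2α = 53.13°  →  invalid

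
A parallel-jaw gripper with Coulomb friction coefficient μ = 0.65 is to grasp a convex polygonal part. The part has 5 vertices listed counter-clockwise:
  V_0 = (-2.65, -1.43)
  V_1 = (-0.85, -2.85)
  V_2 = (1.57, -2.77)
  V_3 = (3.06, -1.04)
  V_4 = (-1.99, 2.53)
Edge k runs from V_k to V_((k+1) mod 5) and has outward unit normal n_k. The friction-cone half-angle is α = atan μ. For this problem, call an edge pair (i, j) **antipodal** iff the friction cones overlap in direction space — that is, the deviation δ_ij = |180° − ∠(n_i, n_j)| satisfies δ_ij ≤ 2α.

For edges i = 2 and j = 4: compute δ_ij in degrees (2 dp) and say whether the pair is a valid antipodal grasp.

δ = 31.28°, valid

α = atan 0.65 = 33.02°;  2α = 66.05°
edge 2: e_2 = (+1.49, +1.73);  n_2 = (+0.7577, -0.6526)
edge 4: e_4 = (-0.66, -3.96);  n_4 = (-0.9864, +0.1644)
∠(n_2, n_4) = 148.72°
δ = |180° − 148.72°| = 31.28°
31.28° ≤ 2α = 66.05°  →  valid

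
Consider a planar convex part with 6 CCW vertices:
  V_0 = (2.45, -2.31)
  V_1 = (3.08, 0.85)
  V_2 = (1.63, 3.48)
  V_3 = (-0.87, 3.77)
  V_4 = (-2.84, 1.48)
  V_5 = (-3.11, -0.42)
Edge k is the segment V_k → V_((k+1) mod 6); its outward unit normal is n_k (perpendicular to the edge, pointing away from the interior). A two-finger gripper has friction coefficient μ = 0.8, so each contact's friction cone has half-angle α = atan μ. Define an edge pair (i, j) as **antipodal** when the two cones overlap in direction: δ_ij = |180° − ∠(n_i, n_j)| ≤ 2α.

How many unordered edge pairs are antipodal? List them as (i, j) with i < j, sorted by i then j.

count = 7; pairs: (0,3), (0,4), (1,3), (1,4), (1,5), (2,5), (3,5)

α = atan 0.8 = 38.66°;  2α = 77.32°
n_0 = (+0.9807, -0.1955)
n_1 = (+0.8757, +0.4828)
n_2 = (+0.1152, +0.9933)
n_3 = (-0.7581, +0.6522)
n_4 = (-0.9901, +0.1407)
n_5 = (-0.3218, -0.9468)
  (0,1): δ = 139.86°  ·
  (0,2): δ = 85.34°  ·
  (0,3): δ = 29.43°  ✓
  (0,4): δ = 3.19°  ✓
  (0,5): δ = 82.50°  ·
  (1,2): δ = 125.49°  ·
  (1,3): δ = 69.57°  ✓
  (1,4): δ = 36.96°  ✓
  (1,5): δ = 42.36°  ✓
  (2,3): δ = 124.09°  ·
  (2,4): δ = 91.47°  ·
  (2,5): δ = 12.16°  ✓
  (3,4): δ = 147.38°  ·
  (3,5): δ = 68.07°  ✓
  (4,5): δ = 100.69°  ·
antipodal pairs: 7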